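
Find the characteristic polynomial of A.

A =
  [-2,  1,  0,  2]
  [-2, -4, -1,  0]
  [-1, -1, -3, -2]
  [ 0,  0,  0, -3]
x^4 + 12*x^3 + 54*x^2 + 108*x + 81

Expanding det(x·I − A) (e.g. by cofactor expansion or by noting that A is similar to its Jordan form J, which has the same characteristic polynomial as A) gives
  χ_A(x) = x^4 + 12*x^3 + 54*x^2 + 108*x + 81
which factors as (x + 3)^4. The eigenvalues (with algebraic multiplicities) are λ = -3 with multiplicity 4.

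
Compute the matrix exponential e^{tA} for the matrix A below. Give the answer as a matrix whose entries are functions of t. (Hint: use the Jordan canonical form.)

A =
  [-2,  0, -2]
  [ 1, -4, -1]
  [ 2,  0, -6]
e^{tA} =
  [2*t*exp(-4*t) + exp(-4*t), 0, -2*t*exp(-4*t)]
  [t*exp(-4*t), exp(-4*t), -t*exp(-4*t)]
  [2*t*exp(-4*t), 0, -2*t*exp(-4*t) + exp(-4*t)]

Strategy: write A = P · J · P⁻¹ where J is a Jordan canonical form, so e^{tA} = P · e^{tJ} · P⁻¹, and e^{tJ} can be computed block-by-block.

A has Jordan form
J =
  [-4,  1,  0]
  [ 0, -4,  0]
  [ 0,  0, -4]
(up to reordering of blocks).

Per-block formulas:
  For a 2×2 Jordan block J_2(-4): exp(t · J_2(-4)) = e^(-4t)·(I + t·N), where N is the 2×2 nilpotent shift.
  For a 1×1 block at λ = -4: exp(t · [-4]) = [e^(-4t)].

After assembling e^{tJ} and conjugating by P, we get:

e^{tA} =
  [2*t*exp(-4*t) + exp(-4*t), 0, -2*t*exp(-4*t)]
  [t*exp(-4*t), exp(-4*t), -t*exp(-4*t)]
  [2*t*exp(-4*t), 0, -2*t*exp(-4*t) + exp(-4*t)]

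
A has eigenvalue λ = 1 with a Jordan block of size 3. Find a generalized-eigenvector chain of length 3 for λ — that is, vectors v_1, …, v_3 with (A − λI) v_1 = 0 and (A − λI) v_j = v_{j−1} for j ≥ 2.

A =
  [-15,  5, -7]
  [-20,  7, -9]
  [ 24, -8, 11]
A Jordan chain for λ = 1 of length 3:
v_1 = (-12, -16, 16)ᵀ
v_2 = (-16, -20, 24)ᵀ
v_3 = (1, 0, 0)ᵀ

Let N = A − (1)·I. We want v_3 with N^3 v_3 = 0 but N^2 v_3 ≠ 0; then v_{j-1} := N · v_j for j = 3, …, 2.

Pick v_3 = (1, 0, 0)ᵀ.
Then v_2 = N · v_3 = (-16, -20, 24)ᵀ.
Then v_1 = N · v_2 = (-12, -16, 16)ᵀ.

Sanity check: (A − (1)·I) v_1 = (0, 0, 0)ᵀ = 0. ✓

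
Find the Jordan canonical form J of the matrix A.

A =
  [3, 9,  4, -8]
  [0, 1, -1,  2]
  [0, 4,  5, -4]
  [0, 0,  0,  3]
J_3(3) ⊕ J_1(3)

The characteristic polynomial is
  det(x·I − A) = x^4 - 12*x^3 + 54*x^2 - 108*x + 81 = (x - 3)^4

Eigenvalues and multiplicities (the geometric multiplicity of λ is n − rank(A − λI), which equals the number of Jordan blocks for λ):
  λ = 3: algebraic multiplicity = 4, geometric multiplicity = 2

Determining the block sizes for each eigenvalue:
  λ = 3: with am = 4 and gm = 2, the partition is not yet determined (e.g. several partitions of 4 into 2 parts exist). Let N = A − (3)·I. Computing rank(N^1) = 2, rank(N^2) = 1, rank(N^3) = 0; the number of blocks of size ≥ j is rank(N^{j−1}) − rank(N^j), giving [2, 1, 1]. So we have 1 block(s) of size 3, 1 block(s) of size 1 → block sizes [3, 1]

Assembling the blocks gives a Jordan form
J =
  [3, 1, 0, 0]
  [0, 3, 1, 0]
  [0, 0, 3, 0]
  [0, 0, 0, 3]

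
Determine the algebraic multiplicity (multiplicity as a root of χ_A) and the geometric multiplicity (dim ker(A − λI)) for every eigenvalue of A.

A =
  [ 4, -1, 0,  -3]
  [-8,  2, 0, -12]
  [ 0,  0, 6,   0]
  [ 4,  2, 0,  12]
λ = 6: alg = 4, geom = 3

Step 1 — factor the characteristic polynomial to read off the algebraic multiplicities:
  χ_A(x) = (x - 6)^4

Step 2 — compute geometric multiplicities via the rank-nullity identity g(λ) = n − rank(A − λI):
  rank(A − (6)·I) = 1, so dim ker(A − (6)·I) = n − 1 = 3

Summary:
  λ = 6: algebraic multiplicity = 4, geometric multiplicity = 3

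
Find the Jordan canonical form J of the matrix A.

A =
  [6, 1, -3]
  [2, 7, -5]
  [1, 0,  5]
J_3(6)

The characteristic polynomial is
  det(x·I − A) = x^3 - 18*x^2 + 108*x - 216 = (x - 6)^3

Eigenvalues and multiplicities (the geometric multiplicity of λ is n − rank(A − λI), which equals the number of Jordan blocks for λ):
  λ = 6: algebraic multiplicity = 3, geometric multiplicity = 1

Determining the block sizes for each eigenvalue:
  λ = 6: one block (gm = 1), so the single block has size am = 3 → block sizes [3]

Assembling the blocks gives a Jordan form
J =
  [6, 1, 0]
  [0, 6, 1]
  [0, 0, 6]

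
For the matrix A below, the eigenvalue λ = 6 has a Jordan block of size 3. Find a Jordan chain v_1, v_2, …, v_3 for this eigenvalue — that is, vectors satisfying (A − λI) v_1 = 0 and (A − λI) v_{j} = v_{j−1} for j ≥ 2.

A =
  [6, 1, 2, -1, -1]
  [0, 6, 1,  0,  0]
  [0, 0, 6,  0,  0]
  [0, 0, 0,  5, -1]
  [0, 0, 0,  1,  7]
A Jordan chain for λ = 6 of length 3:
v_1 = (1, 0, 0, 0, 0)ᵀ
v_2 = (2, 1, 0, 0, 0)ᵀ
v_3 = (0, 0, 1, 0, 0)ᵀ

Let N = A − (6)·I. We want v_3 with N^3 v_3 = 0 but N^2 v_3 ≠ 0; then v_{j-1} := N · v_j for j = 3, …, 2.

Pick v_3 = (0, 0, 1, 0, 0)ᵀ.
Then v_2 = N · v_3 = (2, 1, 0, 0, 0)ᵀ.
Then v_1 = N · v_2 = (1, 0, 0, 0, 0)ᵀ.

Sanity check: (A − (6)·I) v_1 = (0, 0, 0, 0, 0)ᵀ = 0. ✓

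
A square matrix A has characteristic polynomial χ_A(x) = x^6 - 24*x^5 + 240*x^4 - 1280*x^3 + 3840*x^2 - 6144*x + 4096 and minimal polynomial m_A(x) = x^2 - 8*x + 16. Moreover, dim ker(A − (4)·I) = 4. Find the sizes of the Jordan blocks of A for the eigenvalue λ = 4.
Block sizes for λ = 4: [2, 2, 1, 1]

Step 1 — from the characteristic polynomial, algebraic multiplicity of λ = 4 is 6. From dim ker(A − (4)·I) = 4, there are exactly 4 Jordan blocks for λ = 4.
Step 2 — from the minimal polynomial, the factor (x − 4)^2 tells us the largest block for λ = 4 has size 2.
Step 3 — with total size 6, 4 blocks, and largest block 2, the block sizes (in nonincreasing order) are [2, 2, 1, 1].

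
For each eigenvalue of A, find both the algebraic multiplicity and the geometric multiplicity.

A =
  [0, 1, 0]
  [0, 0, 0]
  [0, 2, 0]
λ = 0: alg = 3, geom = 2

Step 1 — factor the characteristic polynomial to read off the algebraic multiplicities:
  χ_A(x) = x^3

Step 2 — compute geometric multiplicities via the rank-nullity identity g(λ) = n − rank(A − λI):
  rank(A − (0)·I) = 1, so dim ker(A − (0)·I) = n − 1 = 2

Summary:
  λ = 0: algebraic multiplicity = 3, geometric multiplicity = 2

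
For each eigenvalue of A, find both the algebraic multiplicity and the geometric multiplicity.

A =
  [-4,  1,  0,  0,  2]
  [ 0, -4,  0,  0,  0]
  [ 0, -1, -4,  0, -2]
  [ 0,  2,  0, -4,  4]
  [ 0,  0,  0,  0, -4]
λ = -4: alg = 5, geom = 4

Step 1 — factor the characteristic polynomial to read off the algebraic multiplicities:
  χ_A(x) = (x + 4)^5

Step 2 — compute geometric multiplicities via the rank-nullity identity g(λ) = n − rank(A − λI):
  rank(A − (-4)·I) = 1, so dim ker(A − (-4)·I) = n − 1 = 4

Summary:
  λ = -4: algebraic multiplicity = 5, geometric multiplicity = 4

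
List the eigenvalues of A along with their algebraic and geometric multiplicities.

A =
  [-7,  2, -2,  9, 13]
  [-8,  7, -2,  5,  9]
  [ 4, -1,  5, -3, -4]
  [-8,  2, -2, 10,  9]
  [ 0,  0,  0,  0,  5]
λ = 1: alg = 1, geom = 1; λ = 4: alg = 1, geom = 1; λ = 5: alg = 3, geom = 2

Step 1 — factor the characteristic polynomial to read off the algebraic multiplicities:
  χ_A(x) = (x - 5)^3*(x - 4)*(x - 1)

Step 2 — compute geometric multiplicities via the rank-nullity identity g(λ) = n − rank(A − λI):
  rank(A − (1)·I) = 4, so dim ker(A − (1)·I) = n − 4 = 1
  rank(A − (4)·I) = 4, so dim ker(A − (4)·I) = n − 4 = 1
  rank(A − (5)·I) = 3, so dim ker(A − (5)·I) = n − 3 = 2

Summary:
  λ = 1: algebraic multiplicity = 1, geometric multiplicity = 1
  λ = 4: algebraic multiplicity = 1, geometric multiplicity = 1
  λ = 5: algebraic multiplicity = 3, geometric multiplicity = 2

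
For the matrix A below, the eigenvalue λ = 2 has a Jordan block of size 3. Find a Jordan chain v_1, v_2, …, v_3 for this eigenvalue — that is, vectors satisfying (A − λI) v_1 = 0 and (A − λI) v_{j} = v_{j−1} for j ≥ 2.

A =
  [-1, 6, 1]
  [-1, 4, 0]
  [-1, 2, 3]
A Jordan chain for λ = 2 of length 3:
v_1 = (2, 1, 0)ᵀ
v_2 = (-3, -1, -1)ᵀ
v_3 = (1, 0, 0)ᵀ

Let N = A − (2)·I. We want v_3 with N^3 v_3 = 0 but N^2 v_3 ≠ 0; then v_{j-1} := N · v_j for j = 3, …, 2.

Pick v_3 = (1, 0, 0)ᵀ.
Then v_2 = N · v_3 = (-3, -1, -1)ᵀ.
Then v_1 = N · v_2 = (2, 1, 0)ᵀ.

Sanity check: (A − (2)·I) v_1 = (0, 0, 0)ᵀ = 0. ✓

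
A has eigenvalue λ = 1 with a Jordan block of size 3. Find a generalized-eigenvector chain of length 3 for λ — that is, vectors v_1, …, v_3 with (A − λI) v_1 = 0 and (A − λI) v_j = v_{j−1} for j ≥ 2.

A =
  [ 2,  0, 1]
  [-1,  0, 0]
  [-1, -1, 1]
A Jordan chain for λ = 1 of length 3:
v_1 = (-1, 1, 1)ᵀ
v_2 = (0, -1, -1)ᵀ
v_3 = (0, 1, 0)ᵀ

Let N = A − (1)·I. We want v_3 with N^3 v_3 = 0 but N^2 v_3 ≠ 0; then v_{j-1} := N · v_j for j = 3, …, 2.

Pick v_3 = (0, 1, 0)ᵀ.
Then v_2 = N · v_3 = (0, -1, -1)ᵀ.
Then v_1 = N · v_2 = (-1, 1, 1)ᵀ.

Sanity check: (A − (1)·I) v_1 = (0, 0, 0)ᵀ = 0. ✓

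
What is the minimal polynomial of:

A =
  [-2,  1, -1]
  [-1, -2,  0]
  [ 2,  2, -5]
x^3 + 9*x^2 + 27*x + 27

The characteristic polynomial is χ_A(x) = (x + 3)^3, so the eigenvalues are known. The minimal polynomial is
  m_A(x) = Π_λ (x − λ)^{k_λ}
where k_λ is the size of the *largest* Jordan block for λ (equivalently, the smallest k with (A − λI)^k v = 0 for every generalised eigenvector v of λ).

  λ = -3: largest Jordan block has size 3, contributing (x + 3)^3

So m_A(x) = (x + 3)^3 = x^3 + 9*x^2 + 27*x + 27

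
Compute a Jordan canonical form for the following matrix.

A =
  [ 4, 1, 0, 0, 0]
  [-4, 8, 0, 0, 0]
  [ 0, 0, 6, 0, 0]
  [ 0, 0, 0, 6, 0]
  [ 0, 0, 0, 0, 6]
J_2(6) ⊕ J_1(6) ⊕ J_1(6) ⊕ J_1(6)

The characteristic polynomial is
  det(x·I − A) = x^5 - 30*x^4 + 360*x^3 - 2160*x^2 + 6480*x - 7776 = (x - 6)^5

Eigenvalues and multiplicities (the geometric multiplicity of λ is n − rank(A − λI), which equals the number of Jordan blocks for λ):
  λ = 6: algebraic multiplicity = 5, geometric multiplicity = 4

Determining the block sizes for each eigenvalue:
  λ = 6: 4 blocks summing to 5 forces exactly one block of size 2 and the rest size 1 → block sizes [2, 1, 1, 1]

Assembling the blocks gives a Jordan form
J =
  [6, 1, 0, 0, 0]
  [0, 6, 0, 0, 0]
  [0, 0, 6, 0, 0]
  [0, 0, 0, 6, 0]
  [0, 0, 0, 0, 6]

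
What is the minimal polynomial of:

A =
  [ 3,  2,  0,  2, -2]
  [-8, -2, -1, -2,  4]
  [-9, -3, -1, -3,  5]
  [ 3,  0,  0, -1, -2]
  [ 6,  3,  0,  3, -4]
x^3 + 3*x^2 + 3*x + 1

The characteristic polynomial is χ_A(x) = (x + 1)^5, so the eigenvalues are known. The minimal polynomial is
  m_A(x) = Π_λ (x − λ)^{k_λ}
where k_λ is the size of the *largest* Jordan block for λ (equivalently, the smallest k with (A − λI)^k v = 0 for every generalised eigenvector v of λ).

  λ = -1: largest Jordan block has size 3, contributing (x + 1)^3

So m_A(x) = (x + 1)^3 = x^3 + 3*x^2 + 3*x + 1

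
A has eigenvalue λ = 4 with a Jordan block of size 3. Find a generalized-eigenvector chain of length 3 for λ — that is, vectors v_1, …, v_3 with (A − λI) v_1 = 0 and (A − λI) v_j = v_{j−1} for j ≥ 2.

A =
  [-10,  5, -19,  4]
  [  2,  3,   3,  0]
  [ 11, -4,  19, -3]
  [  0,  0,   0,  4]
A Jordan chain for λ = 4 of length 3:
v_1 = (-3, 3, 3, 0)ᵀ
v_2 = (-14, 2, 11, 0)ᵀ
v_3 = (1, 0, 0, 0)ᵀ

Let N = A − (4)·I. We want v_3 with N^3 v_3 = 0 but N^2 v_3 ≠ 0; then v_{j-1} := N · v_j for j = 3, …, 2.

Pick v_3 = (1, 0, 0, 0)ᵀ.
Then v_2 = N · v_3 = (-14, 2, 11, 0)ᵀ.
Then v_1 = N · v_2 = (-3, 3, 3, 0)ᵀ.

Sanity check: (A − (4)·I) v_1 = (0, 0, 0, 0)ᵀ = 0. ✓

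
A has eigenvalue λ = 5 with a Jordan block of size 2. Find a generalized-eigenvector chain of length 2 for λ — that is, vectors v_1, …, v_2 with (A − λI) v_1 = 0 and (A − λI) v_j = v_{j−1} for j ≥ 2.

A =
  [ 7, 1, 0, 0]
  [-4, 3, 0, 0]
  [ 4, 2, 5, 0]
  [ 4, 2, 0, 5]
A Jordan chain for λ = 5 of length 2:
v_1 = (2, -4, 4, 4)ᵀ
v_2 = (1, 0, 0, 0)ᵀ

Let N = A − (5)·I. We want v_2 with N^2 v_2 = 0 but N^1 v_2 ≠ 0; then v_{j-1} := N · v_j for j = 2, …, 2.

Pick v_2 = (1, 0, 0, 0)ᵀ.
Then v_1 = N · v_2 = (2, -4, 4, 4)ᵀ.

Sanity check: (A − (5)·I) v_1 = (0, 0, 0, 0)ᵀ = 0. ✓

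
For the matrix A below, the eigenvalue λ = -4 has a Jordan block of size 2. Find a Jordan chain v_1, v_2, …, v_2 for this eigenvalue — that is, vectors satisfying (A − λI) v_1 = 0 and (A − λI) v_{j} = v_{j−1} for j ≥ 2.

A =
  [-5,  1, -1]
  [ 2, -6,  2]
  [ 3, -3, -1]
A Jordan chain for λ = -4 of length 2:
v_1 = (-1, 2, 3)ᵀ
v_2 = (1, 0, 0)ᵀ

Let N = A − (-4)·I. We want v_2 with N^2 v_2 = 0 but N^1 v_2 ≠ 0; then v_{j-1} := N · v_j for j = 2, …, 2.

Pick v_2 = (1, 0, 0)ᵀ.
Then v_1 = N · v_2 = (-1, 2, 3)ᵀ.

Sanity check: (A − (-4)·I) v_1 = (0, 0, 0)ᵀ = 0. ✓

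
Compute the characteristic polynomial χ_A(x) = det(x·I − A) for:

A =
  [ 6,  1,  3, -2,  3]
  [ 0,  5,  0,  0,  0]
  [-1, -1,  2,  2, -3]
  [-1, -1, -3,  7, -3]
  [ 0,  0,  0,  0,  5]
x^5 - 25*x^4 + 250*x^3 - 1250*x^2 + 3125*x - 3125

Expanding det(x·I − A) (e.g. by cofactor expansion or by noting that A is similar to its Jordan form J, which has the same characteristic polynomial as A) gives
  χ_A(x) = x^5 - 25*x^4 + 250*x^3 - 1250*x^2 + 3125*x - 3125
which factors as (x - 5)^5. The eigenvalues (with algebraic multiplicities) are λ = 5 with multiplicity 5.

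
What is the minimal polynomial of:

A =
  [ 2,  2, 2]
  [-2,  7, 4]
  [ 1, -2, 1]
x^2 - 7*x + 12

The characteristic polynomial is χ_A(x) = (x - 4)*(x - 3)^2, so the eigenvalues are known. The minimal polynomial is
  m_A(x) = Π_λ (x − λ)^{k_λ}
where k_λ is the size of the *largest* Jordan block for λ (equivalently, the smallest k with (A − λI)^k v = 0 for every generalised eigenvector v of λ).

  λ = 3: largest Jordan block has size 1, contributing (x − 3)
  λ = 4: largest Jordan block has size 1, contributing (x − 4)

So m_A(x) = (x - 4)*(x - 3) = x^2 - 7*x + 12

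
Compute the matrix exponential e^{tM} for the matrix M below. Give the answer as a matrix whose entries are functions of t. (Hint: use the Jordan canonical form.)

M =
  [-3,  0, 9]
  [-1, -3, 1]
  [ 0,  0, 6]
e^{tM} =
  [exp(-3*t), 0, exp(6*t) - exp(-3*t)]
  [-t*exp(-3*t), exp(-3*t), t*exp(-3*t)]
  [0, 0, exp(6*t)]

Strategy: write M = P · J · P⁻¹ where J is a Jordan canonical form, so e^{tM} = P · e^{tJ} · P⁻¹, and e^{tJ} can be computed block-by-block.

M has Jordan form
J =
  [-3,  1, 0]
  [ 0, -3, 0]
  [ 0,  0, 6]
(up to reordering of blocks).

Per-block formulas:
  For a 1×1 block at λ = 6: exp(t · [6]) = [e^(6t)].
  For a 2×2 Jordan block J_2(-3): exp(t · J_2(-3)) = e^(-3t)·(I + t·N), where N is the 2×2 nilpotent shift.

After assembling e^{tJ} and conjugating by P, we get:

e^{tM} =
  [exp(-3*t), 0, exp(6*t) - exp(-3*t)]
  [-t*exp(-3*t), exp(-3*t), t*exp(-3*t)]
  [0, 0, exp(6*t)]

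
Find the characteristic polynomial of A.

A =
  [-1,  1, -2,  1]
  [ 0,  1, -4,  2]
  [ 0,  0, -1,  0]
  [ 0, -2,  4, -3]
x^4 + 4*x^3 + 6*x^2 + 4*x + 1

Expanding det(x·I − A) (e.g. by cofactor expansion or by noting that A is similar to its Jordan form J, which has the same characteristic polynomial as A) gives
  χ_A(x) = x^4 + 4*x^3 + 6*x^2 + 4*x + 1
which factors as (x + 1)^4. The eigenvalues (with algebraic multiplicities) are λ = -1 with multiplicity 4.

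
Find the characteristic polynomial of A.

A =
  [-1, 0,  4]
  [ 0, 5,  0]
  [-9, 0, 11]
x^3 - 15*x^2 + 75*x - 125

Expanding det(x·I − A) (e.g. by cofactor expansion or by noting that A is similar to its Jordan form J, which has the same characteristic polynomial as A) gives
  χ_A(x) = x^3 - 15*x^2 + 75*x - 125
which factors as (x - 5)^3. The eigenvalues (with algebraic multiplicities) are λ = 5 with multiplicity 3.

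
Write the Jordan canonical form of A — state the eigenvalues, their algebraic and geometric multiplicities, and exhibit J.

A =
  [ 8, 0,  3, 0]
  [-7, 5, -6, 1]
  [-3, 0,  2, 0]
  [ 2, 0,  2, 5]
J_3(5) ⊕ J_1(5)

The characteristic polynomial is
  det(x·I − A) = x^4 - 20*x^3 + 150*x^2 - 500*x + 625 = (x - 5)^4

Eigenvalues and multiplicities (the geometric multiplicity of λ is n − rank(A − λI), which equals the number of Jordan blocks for λ):
  λ = 5: algebraic multiplicity = 4, geometric multiplicity = 2

Determining the block sizes for each eigenvalue:
  λ = 5: with am = 4 and gm = 2, the partition is not yet determined (e.g. several partitions of 4 into 2 parts exist). Let N = A − (5)·I. Computing rank(N^1) = 2, rank(N^2) = 1, rank(N^3) = 0; the number of blocks of size ≥ j is rank(N^{j−1}) − rank(N^j), giving [2, 1, 1]. So we have 1 block(s) of size 3, 1 block(s) of size 1 → block sizes [3, 1]

Assembling the blocks gives a Jordan form
J =
  [5, 1, 0, 0]
  [0, 5, 1, 0]
  [0, 0, 5, 0]
  [0, 0, 0, 5]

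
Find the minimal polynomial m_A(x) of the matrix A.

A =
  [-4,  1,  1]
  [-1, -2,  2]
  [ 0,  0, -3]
x^3 + 9*x^2 + 27*x + 27

The characteristic polynomial is χ_A(x) = (x + 3)^3, so the eigenvalues are known. The minimal polynomial is
  m_A(x) = Π_λ (x − λ)^{k_λ}
where k_λ is the size of the *largest* Jordan block for λ (equivalently, the smallest k with (A − λI)^k v = 0 for every generalised eigenvector v of λ).

  λ = -3: largest Jordan block has size 3, contributing (x + 3)^3

So m_A(x) = (x + 3)^3 = x^3 + 9*x^2 + 27*x + 27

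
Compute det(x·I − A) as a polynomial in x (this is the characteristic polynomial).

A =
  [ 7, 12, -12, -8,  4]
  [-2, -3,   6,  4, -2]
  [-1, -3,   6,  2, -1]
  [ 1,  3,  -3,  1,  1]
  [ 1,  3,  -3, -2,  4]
x^5 - 15*x^4 + 90*x^3 - 270*x^2 + 405*x - 243

Expanding det(x·I − A) (e.g. by cofactor expansion or by noting that A is similar to its Jordan form J, which has the same characteristic polynomial as A) gives
  χ_A(x) = x^5 - 15*x^4 + 90*x^3 - 270*x^2 + 405*x - 243
which factors as (x - 3)^5. The eigenvalues (with algebraic multiplicities) are λ = 3 with multiplicity 5.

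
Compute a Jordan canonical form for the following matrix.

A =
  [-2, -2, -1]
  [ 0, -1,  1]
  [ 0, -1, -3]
J_3(-2)

The characteristic polynomial is
  det(x·I − A) = x^3 + 6*x^2 + 12*x + 8 = (x + 2)^3

Eigenvalues and multiplicities (the geometric multiplicity of λ is n − rank(A − λI), which equals the number of Jordan blocks for λ):
  λ = -2: algebraic multiplicity = 3, geometric multiplicity = 1

Determining the block sizes for each eigenvalue:
  λ = -2: one block (gm = 1), so the single block has size am = 3 → block sizes [3]

Assembling the blocks gives a Jordan form
J =
  [-2,  1,  0]
  [ 0, -2,  1]
  [ 0,  0, -2]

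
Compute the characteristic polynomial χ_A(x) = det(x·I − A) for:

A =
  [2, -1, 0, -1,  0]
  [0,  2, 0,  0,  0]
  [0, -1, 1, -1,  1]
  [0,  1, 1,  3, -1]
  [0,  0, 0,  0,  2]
x^5 - 10*x^4 + 40*x^3 - 80*x^2 + 80*x - 32

Expanding det(x·I − A) (e.g. by cofactor expansion or by noting that A is similar to its Jordan form J, which has the same characteristic polynomial as A) gives
  χ_A(x) = x^5 - 10*x^4 + 40*x^3 - 80*x^2 + 80*x - 32
which factors as (x - 2)^5. The eigenvalues (with algebraic multiplicities) are λ = 2 with multiplicity 5.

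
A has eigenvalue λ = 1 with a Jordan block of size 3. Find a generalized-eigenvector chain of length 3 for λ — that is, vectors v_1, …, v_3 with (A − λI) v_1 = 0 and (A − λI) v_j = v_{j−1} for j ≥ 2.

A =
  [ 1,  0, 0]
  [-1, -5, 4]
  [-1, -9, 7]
A Jordan chain for λ = 1 of length 3:
v_1 = (0, 2, 3)ᵀ
v_2 = (0, -1, -1)ᵀ
v_3 = (1, 0, 0)ᵀ

Let N = A − (1)·I. We want v_3 with N^3 v_3 = 0 but N^2 v_3 ≠ 0; then v_{j-1} := N · v_j for j = 3, …, 2.

Pick v_3 = (1, 0, 0)ᵀ.
Then v_2 = N · v_3 = (0, -1, -1)ᵀ.
Then v_1 = N · v_2 = (0, 2, 3)ᵀ.

Sanity check: (A − (1)·I) v_1 = (0, 0, 0)ᵀ = 0. ✓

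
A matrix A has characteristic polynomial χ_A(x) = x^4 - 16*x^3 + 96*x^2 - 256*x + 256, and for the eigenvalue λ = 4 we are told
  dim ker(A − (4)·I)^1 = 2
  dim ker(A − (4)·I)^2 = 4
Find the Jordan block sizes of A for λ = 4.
Block sizes for λ = 4: [2, 2]

From the dimensions of kernels of powers, the number of Jordan blocks of size at least j is d_j − d_{j−1} where d_j = dim ker(N^j) (with d_0 = 0). Computing the differences gives [2, 2].
The number of blocks of size exactly k is (#blocks of size ≥ k) − (#blocks of size ≥ k + 1), so the partition is: 2 block(s) of size 2.
In nonincreasing order the block sizes are [2, 2].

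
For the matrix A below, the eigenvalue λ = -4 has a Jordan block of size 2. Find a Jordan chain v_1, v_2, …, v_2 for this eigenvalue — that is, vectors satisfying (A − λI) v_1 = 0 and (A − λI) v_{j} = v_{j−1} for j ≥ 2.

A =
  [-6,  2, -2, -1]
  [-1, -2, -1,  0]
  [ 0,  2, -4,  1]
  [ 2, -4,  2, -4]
A Jordan chain for λ = -4 of length 2:
v_1 = (-2, -1, 0, 2)ᵀ
v_2 = (1, 0, 0, 0)ᵀ

Let N = A − (-4)·I. We want v_2 with N^2 v_2 = 0 but N^1 v_2 ≠ 0; then v_{j-1} := N · v_j for j = 2, …, 2.

Pick v_2 = (1, 0, 0, 0)ᵀ.
Then v_1 = N · v_2 = (-2, -1, 0, 2)ᵀ.

Sanity check: (A − (-4)·I) v_1 = (0, 0, 0, 0)ᵀ = 0. ✓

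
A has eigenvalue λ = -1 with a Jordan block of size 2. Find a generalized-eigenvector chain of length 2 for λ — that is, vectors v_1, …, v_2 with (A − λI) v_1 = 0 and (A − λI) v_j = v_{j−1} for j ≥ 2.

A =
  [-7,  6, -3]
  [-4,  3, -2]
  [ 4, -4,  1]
A Jordan chain for λ = -1 of length 2:
v_1 = (-6, -4, 4)ᵀ
v_2 = (1, 0, 0)ᵀ

Let N = A − (-1)·I. We want v_2 with N^2 v_2 = 0 but N^1 v_2 ≠ 0; then v_{j-1} := N · v_j for j = 2, …, 2.

Pick v_2 = (1, 0, 0)ᵀ.
Then v_1 = N · v_2 = (-6, -4, 4)ᵀ.

Sanity check: (A − (-1)·I) v_1 = (0, 0, 0)ᵀ = 0. ✓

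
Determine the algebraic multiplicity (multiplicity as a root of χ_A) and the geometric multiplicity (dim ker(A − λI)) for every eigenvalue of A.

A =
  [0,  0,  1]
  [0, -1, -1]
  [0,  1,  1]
λ = 0: alg = 3, geom = 1

Step 1 — factor the characteristic polynomial to read off the algebraic multiplicities:
  χ_A(x) = x^3

Step 2 — compute geometric multiplicities via the rank-nullity identity g(λ) = n − rank(A − λI):
  rank(A − (0)·I) = 2, so dim ker(A − (0)·I) = n − 2 = 1

Summary:
  λ = 0: algebraic multiplicity = 3, geometric multiplicity = 1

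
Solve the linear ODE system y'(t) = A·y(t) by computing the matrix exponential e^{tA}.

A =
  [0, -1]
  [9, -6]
e^{tA} =
  [3*t*exp(-3*t) + exp(-3*t), -t*exp(-3*t)]
  [9*t*exp(-3*t), -3*t*exp(-3*t) + exp(-3*t)]

Strategy: write A = P · J · P⁻¹ where J is a Jordan canonical form, so e^{tA} = P · e^{tJ} · P⁻¹, and e^{tJ} can be computed block-by-block.

A has Jordan form
J =
  [-3,  1]
  [ 0, -3]
(up to reordering of blocks).

Per-block formulas:
  For a 2×2 Jordan block J_2(-3): exp(t · J_2(-3)) = e^(-3t)·(I + t·N), where N is the 2×2 nilpotent shift.

After assembling e^{tJ} and conjugating by P, we get:

e^{tA} =
  [3*t*exp(-3*t) + exp(-3*t), -t*exp(-3*t)]
  [9*t*exp(-3*t), -3*t*exp(-3*t) + exp(-3*t)]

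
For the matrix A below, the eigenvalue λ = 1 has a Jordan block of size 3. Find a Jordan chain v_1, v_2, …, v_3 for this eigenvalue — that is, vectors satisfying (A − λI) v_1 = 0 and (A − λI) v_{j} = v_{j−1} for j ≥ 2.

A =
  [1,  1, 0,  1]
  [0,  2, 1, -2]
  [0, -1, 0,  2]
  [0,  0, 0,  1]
A Jordan chain for λ = 1 of length 3:
v_1 = (1, 0, 0, 0)ᵀ
v_2 = (1, 1, -1, 0)ᵀ
v_3 = (0, 1, 0, 0)ᵀ

Let N = A − (1)·I. We want v_3 with N^3 v_3 = 0 but N^2 v_3 ≠ 0; then v_{j-1} := N · v_j for j = 3, …, 2.

Pick v_3 = (0, 1, 0, 0)ᵀ.
Then v_2 = N · v_3 = (1, 1, -1, 0)ᵀ.
Then v_1 = N · v_2 = (1, 0, 0, 0)ᵀ.

Sanity check: (A − (1)·I) v_1 = (0, 0, 0, 0)ᵀ = 0. ✓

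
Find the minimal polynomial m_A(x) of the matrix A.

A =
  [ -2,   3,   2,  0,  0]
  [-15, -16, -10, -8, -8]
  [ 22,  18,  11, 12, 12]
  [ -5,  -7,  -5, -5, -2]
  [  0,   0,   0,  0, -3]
x^2 + 6*x + 9

The characteristic polynomial is χ_A(x) = (x + 3)^5, so the eigenvalues are known. The minimal polynomial is
  m_A(x) = Π_λ (x − λ)^{k_λ}
where k_λ is the size of the *largest* Jordan block for λ (equivalently, the smallest k with (A − λI)^k v = 0 for every generalised eigenvector v of λ).

  λ = -3: largest Jordan block has size 2, contributing (x + 3)^2

So m_A(x) = (x + 3)^2 = x^2 + 6*x + 9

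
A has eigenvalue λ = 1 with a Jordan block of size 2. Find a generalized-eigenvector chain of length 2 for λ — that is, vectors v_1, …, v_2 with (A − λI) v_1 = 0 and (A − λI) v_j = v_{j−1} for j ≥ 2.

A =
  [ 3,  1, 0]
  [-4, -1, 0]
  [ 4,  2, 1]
A Jordan chain for λ = 1 of length 2:
v_1 = (2, -4, 4)ᵀ
v_2 = (1, 0, 0)ᵀ

Let N = A − (1)·I. We want v_2 with N^2 v_2 = 0 but N^1 v_2 ≠ 0; then v_{j-1} := N · v_j for j = 2, …, 2.

Pick v_2 = (1, 0, 0)ᵀ.
Then v_1 = N · v_2 = (2, -4, 4)ᵀ.

Sanity check: (A − (1)·I) v_1 = (0, 0, 0)ᵀ = 0. ✓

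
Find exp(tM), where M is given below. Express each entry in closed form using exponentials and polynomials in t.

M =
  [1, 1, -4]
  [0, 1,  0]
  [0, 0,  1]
e^{tM} =
  [exp(t), t*exp(t), -4*t*exp(t)]
  [0, exp(t), 0]
  [0, 0, exp(t)]

Strategy: write M = P · J · P⁻¹ where J is a Jordan canonical form, so e^{tM} = P · e^{tJ} · P⁻¹, and e^{tJ} can be computed block-by-block.

M has Jordan form
J =
  [1, 1, 0]
  [0, 1, 0]
  [0, 0, 1]
(up to reordering of blocks).

Per-block formulas:
  For a 1×1 block at λ = 1: exp(t · [1]) = [e^(1t)].
  For a 2×2 Jordan block J_2(1): exp(t · J_2(1)) = e^(1t)·(I + t·N), where N is the 2×2 nilpotent shift.

After assembling e^{tJ} and conjugating by P, we get:

e^{tM} =
  [exp(t), t*exp(t), -4*t*exp(t)]
  [0, exp(t), 0]
  [0, 0, exp(t)]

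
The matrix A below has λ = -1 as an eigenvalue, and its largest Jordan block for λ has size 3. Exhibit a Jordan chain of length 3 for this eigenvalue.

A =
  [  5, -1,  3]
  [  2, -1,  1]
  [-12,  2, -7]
A Jordan chain for λ = -1 of length 3:
v_1 = (-2, 0, 4)ᵀ
v_2 = (6, 2, -12)ᵀ
v_3 = (1, 0, 0)ᵀ

Let N = A − (-1)·I. We want v_3 with N^3 v_3 = 0 but N^2 v_3 ≠ 0; then v_{j-1} := N · v_j for j = 3, …, 2.

Pick v_3 = (1, 0, 0)ᵀ.
Then v_2 = N · v_3 = (6, 2, -12)ᵀ.
Then v_1 = N · v_2 = (-2, 0, 4)ᵀ.

Sanity check: (A − (-1)·I) v_1 = (0, 0, 0)ᵀ = 0. ✓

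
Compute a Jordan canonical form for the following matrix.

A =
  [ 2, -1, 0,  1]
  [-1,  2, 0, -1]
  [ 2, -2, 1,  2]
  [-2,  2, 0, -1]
J_2(1) ⊕ J_1(1) ⊕ J_1(1)

The characteristic polynomial is
  det(x·I − A) = x^4 - 4*x^3 + 6*x^2 - 4*x + 1 = (x - 1)^4

Eigenvalues and multiplicities (the geometric multiplicity of λ is n − rank(A − λI), which equals the number of Jordan blocks for λ):
  λ = 1: algebraic multiplicity = 4, geometric multiplicity = 3

Determining the block sizes for each eigenvalue:
  λ = 1: 3 blocks summing to 4 forces exactly one block of size 2 and the rest size 1 → block sizes [2, 1, 1]

Assembling the blocks gives a Jordan form
J =
  [1, 1, 0, 0]
  [0, 1, 0, 0]
  [0, 0, 1, 0]
  [0, 0, 0, 1]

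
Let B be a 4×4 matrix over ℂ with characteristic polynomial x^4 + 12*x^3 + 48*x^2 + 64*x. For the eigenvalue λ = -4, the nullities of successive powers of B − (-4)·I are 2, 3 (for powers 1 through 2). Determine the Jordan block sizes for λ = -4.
Block sizes for λ = -4: [2, 1]

From the dimensions of kernels of powers, the number of Jordan blocks of size at least j is d_j − d_{j−1} where d_j = dim ker(N^j) (with d_0 = 0). Computing the differences gives [2, 1].
The number of blocks of size exactly k is (#blocks of size ≥ k) − (#blocks of size ≥ k + 1), so the partition is: 1 block(s) of size 1, 1 block(s) of size 2.
In nonincreasing order the block sizes are [2, 1].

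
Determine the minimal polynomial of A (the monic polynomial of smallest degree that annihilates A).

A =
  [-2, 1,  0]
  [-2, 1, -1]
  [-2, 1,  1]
x^3

The characteristic polynomial is χ_A(x) = x^3, so the eigenvalues are known. The minimal polynomial is
  m_A(x) = Π_λ (x − λ)^{k_λ}
where k_λ is the size of the *largest* Jordan block for λ (equivalently, the smallest k with (A − λI)^k v = 0 for every generalised eigenvector v of λ).

  λ = 0: largest Jordan block has size 3, contributing (x − 0)^3

So m_A(x) = x^3 = x^3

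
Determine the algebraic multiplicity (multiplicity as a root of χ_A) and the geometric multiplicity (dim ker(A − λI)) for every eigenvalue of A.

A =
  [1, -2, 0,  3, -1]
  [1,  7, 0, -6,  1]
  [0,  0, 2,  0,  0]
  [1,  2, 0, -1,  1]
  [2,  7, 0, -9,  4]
λ = 2: alg = 4, geom = 3; λ = 5: alg = 1, geom = 1

Step 1 — factor the characteristic polynomial to read off the algebraic multiplicities:
  χ_A(x) = (x - 5)*(x - 2)^4

Step 2 — compute geometric multiplicities via the rank-nullity identity g(λ) = n − rank(A − λI):
  rank(A − (2)·I) = 2, so dim ker(A − (2)·I) = n − 2 = 3
  rank(A − (5)·I) = 4, so dim ker(A − (5)·I) = n − 4 = 1

Summary:
  λ = 2: algebraic multiplicity = 4, geometric multiplicity = 3
  λ = 5: algebraic multiplicity = 1, geometric multiplicity = 1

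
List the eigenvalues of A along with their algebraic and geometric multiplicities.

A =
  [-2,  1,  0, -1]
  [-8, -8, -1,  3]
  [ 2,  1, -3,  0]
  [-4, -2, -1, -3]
λ = -4: alg = 4, geom = 2

Step 1 — factor the characteristic polynomial to read off the algebraic multiplicities:
  χ_A(x) = (x + 4)^4

Step 2 — compute geometric multiplicities via the rank-nullity identity g(λ) = n − rank(A − λI):
  rank(A − (-4)·I) = 2, so dim ker(A − (-4)·I) = n − 2 = 2

Summary:
  λ = -4: algebraic multiplicity = 4, geometric multiplicity = 2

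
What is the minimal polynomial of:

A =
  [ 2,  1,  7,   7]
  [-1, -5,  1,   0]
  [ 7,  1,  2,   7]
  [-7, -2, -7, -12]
x^4 + 13*x^3 + 45*x^2 - 25*x - 250

The characteristic polynomial is χ_A(x) = (x - 2)*(x + 5)^3, so the eigenvalues are known. The minimal polynomial is
  m_A(x) = Π_λ (x − λ)^{k_λ}
where k_λ is the size of the *largest* Jordan block for λ (equivalently, the smallest k with (A − λI)^k v = 0 for every generalised eigenvector v of λ).

  λ = -5: largest Jordan block has size 3, contributing (x + 5)^3
  λ = 2: largest Jordan block has size 1, contributing (x − 2)

So m_A(x) = (x - 2)*(x + 5)^3 = x^4 + 13*x^3 + 45*x^2 - 25*x - 250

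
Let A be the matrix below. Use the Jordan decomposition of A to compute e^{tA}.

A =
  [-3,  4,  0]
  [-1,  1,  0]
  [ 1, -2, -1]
e^{tA} =
  [-2*t*exp(-t) + exp(-t), 4*t*exp(-t), 0]
  [-t*exp(-t), 2*t*exp(-t) + exp(-t), 0]
  [t*exp(-t), -2*t*exp(-t), exp(-t)]

Strategy: write A = P · J · P⁻¹ where J is a Jordan canonical form, so e^{tA} = P · e^{tJ} · P⁻¹, and e^{tJ} can be computed block-by-block.

A has Jordan form
J =
  [-1,  1,  0]
  [ 0, -1,  0]
  [ 0,  0, -1]
(up to reordering of blocks).

Per-block formulas:
  For a 1×1 block at λ = -1: exp(t · [-1]) = [e^(-1t)].
  For a 2×2 Jordan block J_2(-1): exp(t · J_2(-1)) = e^(-1t)·(I + t·N), where N is the 2×2 nilpotent shift.

After assembling e^{tJ} and conjugating by P, we get:

e^{tA} =
  [-2*t*exp(-t) + exp(-t), 4*t*exp(-t), 0]
  [-t*exp(-t), 2*t*exp(-t) + exp(-t), 0]
  [t*exp(-t), -2*t*exp(-t), exp(-t)]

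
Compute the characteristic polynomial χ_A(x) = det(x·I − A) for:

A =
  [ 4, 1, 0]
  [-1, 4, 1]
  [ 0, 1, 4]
x^3 - 12*x^2 + 48*x - 64

Expanding det(x·I − A) (e.g. by cofactor expansion or by noting that A is similar to its Jordan form J, which has the same characteristic polynomial as A) gives
  χ_A(x) = x^3 - 12*x^2 + 48*x - 64
which factors as (x - 4)^3. The eigenvalues (with algebraic multiplicities) are λ = 4 with multiplicity 3.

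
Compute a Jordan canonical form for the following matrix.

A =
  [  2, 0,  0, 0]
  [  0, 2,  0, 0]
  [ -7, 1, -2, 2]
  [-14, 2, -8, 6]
J_2(2) ⊕ J_1(2) ⊕ J_1(2)

The characteristic polynomial is
  det(x·I − A) = x^4 - 8*x^3 + 24*x^2 - 32*x + 16 = (x - 2)^4

Eigenvalues and multiplicities (the geometric multiplicity of λ is n − rank(A − λI), which equals the number of Jordan blocks for λ):
  λ = 2: algebraic multiplicity = 4, geometric multiplicity = 3

Determining the block sizes for each eigenvalue:
  λ = 2: 3 blocks summing to 4 forces exactly one block of size 2 and the rest size 1 → block sizes [2, 1, 1]

Assembling the blocks gives a Jordan form
J =
  [2, 1, 0, 0]
  [0, 2, 0, 0]
  [0, 0, 2, 0]
  [0, 0, 0, 2]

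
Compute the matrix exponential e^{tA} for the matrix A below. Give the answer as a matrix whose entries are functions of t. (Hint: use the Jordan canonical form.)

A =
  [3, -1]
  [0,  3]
e^{tA} =
  [exp(3*t), -t*exp(3*t)]
  [0, exp(3*t)]

Strategy: write A = P · J · P⁻¹ where J is a Jordan canonical form, so e^{tA} = P · e^{tJ} · P⁻¹, and e^{tJ} can be computed block-by-block.

A has Jordan form
J =
  [3, 1]
  [0, 3]
(up to reordering of blocks).

Per-block formulas:
  For a 2×2 Jordan block J_2(3): exp(t · J_2(3)) = e^(3t)·(I + t·N), where N is the 2×2 nilpotent shift.

After assembling e^{tJ} and conjugating by P, we get:

e^{tA} =
  [exp(3*t), -t*exp(3*t)]
  [0, exp(3*t)]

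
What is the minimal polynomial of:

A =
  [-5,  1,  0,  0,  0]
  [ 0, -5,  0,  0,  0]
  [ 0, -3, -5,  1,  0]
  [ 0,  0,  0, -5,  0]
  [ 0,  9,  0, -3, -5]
x^2 + 10*x + 25

The characteristic polynomial is χ_A(x) = (x + 5)^5, so the eigenvalues are known. The minimal polynomial is
  m_A(x) = Π_λ (x − λ)^{k_λ}
where k_λ is the size of the *largest* Jordan block for λ (equivalently, the smallest k with (A − λI)^k v = 0 for every generalised eigenvector v of λ).

  λ = -5: largest Jordan block has size 2, contributing (x + 5)^2

So m_A(x) = (x + 5)^2 = x^2 + 10*x + 25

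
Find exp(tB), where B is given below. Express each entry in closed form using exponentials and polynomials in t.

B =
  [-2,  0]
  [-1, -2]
e^{tB} =
  [exp(-2*t), 0]
  [-t*exp(-2*t), exp(-2*t)]

Strategy: write B = P · J · P⁻¹ where J is a Jordan canonical form, so e^{tB} = P · e^{tJ} · P⁻¹, and e^{tJ} can be computed block-by-block.

B has Jordan form
J =
  [-2,  1]
  [ 0, -2]
(up to reordering of blocks).

Per-block formulas:
  For a 2×2 Jordan block J_2(-2): exp(t · J_2(-2)) = e^(-2t)·(I + t·N), where N is the 2×2 nilpotent shift.

After assembling e^{tJ} and conjugating by P, we get:

e^{tB} =
  [exp(-2*t), 0]
  [-t*exp(-2*t), exp(-2*t)]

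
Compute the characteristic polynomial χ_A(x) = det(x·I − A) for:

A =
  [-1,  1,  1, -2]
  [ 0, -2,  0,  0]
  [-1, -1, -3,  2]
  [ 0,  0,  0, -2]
x^4 + 8*x^3 + 24*x^2 + 32*x + 16

Expanding det(x·I − A) (e.g. by cofactor expansion or by noting that A is similar to its Jordan form J, which has the same characteristic polynomial as A) gives
  χ_A(x) = x^4 + 8*x^3 + 24*x^2 + 32*x + 16
which factors as (x + 2)^4. The eigenvalues (with algebraic multiplicities) are λ = -2 with multiplicity 4.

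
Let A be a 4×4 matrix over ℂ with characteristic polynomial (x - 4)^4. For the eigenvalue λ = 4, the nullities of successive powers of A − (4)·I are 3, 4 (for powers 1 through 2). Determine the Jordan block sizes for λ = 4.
Block sizes for λ = 4: [2, 1, 1]

From the dimensions of kernels of powers, the number of Jordan blocks of size at least j is d_j − d_{j−1} where d_j = dim ker(N^j) (with d_0 = 0). Computing the differences gives [3, 1].
The number of blocks of size exactly k is (#blocks of size ≥ k) − (#blocks of size ≥ k + 1), so the partition is: 2 block(s) of size 1, 1 block(s) of size 2.
In nonincreasing order the block sizes are [2, 1, 1].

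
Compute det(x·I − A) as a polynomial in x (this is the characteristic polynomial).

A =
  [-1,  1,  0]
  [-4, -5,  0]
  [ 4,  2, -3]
x^3 + 9*x^2 + 27*x + 27

Expanding det(x·I − A) (e.g. by cofactor expansion or by noting that A is similar to its Jordan form J, which has the same characteristic polynomial as A) gives
  χ_A(x) = x^3 + 9*x^2 + 27*x + 27
which factors as (x + 3)^3. The eigenvalues (with algebraic multiplicities) are λ = -3 with multiplicity 3.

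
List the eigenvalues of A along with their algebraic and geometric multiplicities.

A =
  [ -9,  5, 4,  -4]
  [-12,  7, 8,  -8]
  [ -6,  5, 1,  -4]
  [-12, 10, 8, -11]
λ = -3: alg = 4, geom = 3

Step 1 — factor the characteristic polynomial to read off the algebraic multiplicities:
  χ_A(x) = (x + 3)^4

Step 2 — compute geometric multiplicities via the rank-nullity identity g(λ) = n − rank(A − λI):
  rank(A − (-3)·I) = 1, so dim ker(A − (-3)·I) = n − 1 = 3

Summary:
  λ = -3: algebraic multiplicity = 4, geometric multiplicity = 3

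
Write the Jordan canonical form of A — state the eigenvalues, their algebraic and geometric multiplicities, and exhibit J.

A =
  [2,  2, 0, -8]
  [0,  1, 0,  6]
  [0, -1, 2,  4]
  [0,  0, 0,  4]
J_1(1) ⊕ J_1(2) ⊕ J_1(2) ⊕ J_1(4)

The characteristic polynomial is
  det(x·I − A) = x^4 - 9*x^3 + 28*x^2 - 36*x + 16 = (x - 4)*(x - 2)^2*(x - 1)

Eigenvalues and multiplicities (the geometric multiplicity of λ is n − rank(A − λI), which equals the number of Jordan blocks for λ):
  λ = 1: algebraic multiplicity = 1, geometric multiplicity = 1
  λ = 2: algebraic multiplicity = 2, geometric multiplicity = 2
  λ = 4: algebraic multiplicity = 1, geometric multiplicity = 1

Determining the block sizes for each eigenvalue:
  λ = 1: one block (gm = 1), so the single block has size am = 1 → block sizes [1]
  λ = 2: gm = am = 2, so every block has size 1 → block sizes [1, 1]
  λ = 4: one block (gm = 1), so the single block has size am = 1 → block sizes [1]

Assembling the blocks gives a Jordan form
J =
  [1, 0, 0, 0]
  [0, 2, 0, 0]
  [0, 0, 2, 0]
  [0, 0, 0, 4]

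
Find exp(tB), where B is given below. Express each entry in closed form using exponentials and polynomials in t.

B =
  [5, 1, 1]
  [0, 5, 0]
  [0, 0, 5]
e^{tB} =
  [exp(5*t), t*exp(5*t), t*exp(5*t)]
  [0, exp(5*t), 0]
  [0, 0, exp(5*t)]

Strategy: write B = P · J · P⁻¹ where J is a Jordan canonical form, so e^{tB} = P · e^{tJ} · P⁻¹, and e^{tJ} can be computed block-by-block.

B has Jordan form
J =
  [5, 1, 0]
  [0, 5, 0]
  [0, 0, 5]
(up to reordering of blocks).

Per-block formulas:
  For a 2×2 Jordan block J_2(5): exp(t · J_2(5)) = e^(5t)·(I + t·N), where N is the 2×2 nilpotent shift.
  For a 1×1 block at λ = 5: exp(t · [5]) = [e^(5t)].

After assembling e^{tJ} and conjugating by P, we get:

e^{tB} =
  [exp(5*t), t*exp(5*t), t*exp(5*t)]
  [0, exp(5*t), 0]
  [0, 0, exp(5*t)]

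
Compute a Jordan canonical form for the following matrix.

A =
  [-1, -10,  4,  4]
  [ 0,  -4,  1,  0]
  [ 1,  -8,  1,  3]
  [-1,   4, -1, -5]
J_1(-3) ⊕ J_3(-2)

The characteristic polynomial is
  det(x·I − A) = x^4 + 9*x^3 + 30*x^2 + 44*x + 24 = (x + 2)^3*(x + 3)

Eigenvalues and multiplicities (the geometric multiplicity of λ is n − rank(A − λI), which equals the number of Jordan blocks for λ):
  λ = -3: algebraic multiplicity = 1, geometric multiplicity = 1
  λ = -2: algebraic multiplicity = 3, geometric multiplicity = 1

Determining the block sizes for each eigenvalue:
  λ = -3: one block (gm = 1), so the single block has size am = 1 → block sizes [1]
  λ = -2: one block (gm = 1), so the single block has size am = 3 → block sizes [3]

Assembling the blocks gives a Jordan form
J =
  [-3,  0,  0,  0]
  [ 0, -2,  1,  0]
  [ 0,  0, -2,  1]
  [ 0,  0,  0, -2]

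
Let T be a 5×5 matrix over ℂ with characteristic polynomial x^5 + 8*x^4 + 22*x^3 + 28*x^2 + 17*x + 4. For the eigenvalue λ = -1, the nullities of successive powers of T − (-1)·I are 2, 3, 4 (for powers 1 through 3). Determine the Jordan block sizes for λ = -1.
Block sizes for λ = -1: [3, 1]

From the dimensions of kernels of powers, the number of Jordan blocks of size at least j is d_j − d_{j−1} where d_j = dim ker(N^j) (with d_0 = 0). Computing the differences gives [2, 1, 1].
The number of blocks of size exactly k is (#blocks of size ≥ k) − (#blocks of size ≥ k + 1), so the partition is: 1 block(s) of size 1, 1 block(s) of size 3.
In nonincreasing order the block sizes are [3, 1].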